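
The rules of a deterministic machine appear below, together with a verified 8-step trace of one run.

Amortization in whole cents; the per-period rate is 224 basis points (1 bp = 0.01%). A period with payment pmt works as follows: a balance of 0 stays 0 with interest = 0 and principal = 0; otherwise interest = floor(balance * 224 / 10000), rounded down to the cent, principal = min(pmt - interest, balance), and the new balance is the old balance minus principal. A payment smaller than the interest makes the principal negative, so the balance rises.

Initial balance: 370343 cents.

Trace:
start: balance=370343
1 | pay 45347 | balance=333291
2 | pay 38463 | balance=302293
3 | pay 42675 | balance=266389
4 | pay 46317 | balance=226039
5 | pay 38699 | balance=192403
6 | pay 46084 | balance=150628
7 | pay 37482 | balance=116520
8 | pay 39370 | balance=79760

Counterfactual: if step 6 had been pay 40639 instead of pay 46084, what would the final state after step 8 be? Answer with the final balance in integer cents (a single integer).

85451

(re-executing from step 6 with the substitution; state before step 6: balance=192403)
6 | pay 40639 | balance=156073
7 | pay 37482 | balance=122087
8 | pay 39370 | balance=85451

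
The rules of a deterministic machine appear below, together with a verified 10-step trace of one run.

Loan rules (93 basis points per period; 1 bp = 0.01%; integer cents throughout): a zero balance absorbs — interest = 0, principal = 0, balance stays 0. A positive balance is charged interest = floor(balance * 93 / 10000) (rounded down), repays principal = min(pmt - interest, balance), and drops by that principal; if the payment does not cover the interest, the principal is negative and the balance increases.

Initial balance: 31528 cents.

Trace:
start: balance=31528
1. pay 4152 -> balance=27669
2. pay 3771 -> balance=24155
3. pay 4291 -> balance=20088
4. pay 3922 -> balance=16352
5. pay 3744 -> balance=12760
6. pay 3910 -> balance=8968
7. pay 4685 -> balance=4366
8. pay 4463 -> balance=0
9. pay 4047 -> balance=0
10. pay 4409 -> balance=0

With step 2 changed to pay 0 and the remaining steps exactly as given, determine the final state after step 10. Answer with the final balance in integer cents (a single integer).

(re-executing from step 2 with the substitution; state before step 2: balance=27669)
2. pay 0 -> balance=27926
3. pay 4291 -> balance=23894
4. pay 3922 -> balance=20194
5. pay 3744 -> balance=16637
6. pay 3910 -> balance=12881
7. pay 4685 -> balance=8315
8. pay 4463 -> balance=3929
9. pay 4047 -> balance=0
10. pay 4409 -> balance=0

0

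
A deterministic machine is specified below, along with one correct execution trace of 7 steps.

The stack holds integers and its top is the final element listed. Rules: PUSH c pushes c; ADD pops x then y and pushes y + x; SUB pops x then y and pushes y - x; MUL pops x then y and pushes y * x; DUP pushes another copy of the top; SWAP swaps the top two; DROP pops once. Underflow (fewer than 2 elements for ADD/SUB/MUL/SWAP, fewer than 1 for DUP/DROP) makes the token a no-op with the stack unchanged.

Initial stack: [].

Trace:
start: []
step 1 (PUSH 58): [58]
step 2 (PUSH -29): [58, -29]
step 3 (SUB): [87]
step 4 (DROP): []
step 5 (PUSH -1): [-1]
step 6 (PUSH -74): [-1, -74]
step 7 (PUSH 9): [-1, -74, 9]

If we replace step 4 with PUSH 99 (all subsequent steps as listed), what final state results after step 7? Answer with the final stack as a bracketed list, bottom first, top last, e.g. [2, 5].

[87, 99, -1, -74, 9]

(re-executing from step 4 with the substitution; state before step 4: [87])
step 4 (PUSH 99): [87, 99]
step 5 (PUSH -1): [87, 99, -1]
step 6 (PUSH -74): [87, 99, -1, -74]
step 7 (PUSH 9): [87, 99, -1, -74, 9]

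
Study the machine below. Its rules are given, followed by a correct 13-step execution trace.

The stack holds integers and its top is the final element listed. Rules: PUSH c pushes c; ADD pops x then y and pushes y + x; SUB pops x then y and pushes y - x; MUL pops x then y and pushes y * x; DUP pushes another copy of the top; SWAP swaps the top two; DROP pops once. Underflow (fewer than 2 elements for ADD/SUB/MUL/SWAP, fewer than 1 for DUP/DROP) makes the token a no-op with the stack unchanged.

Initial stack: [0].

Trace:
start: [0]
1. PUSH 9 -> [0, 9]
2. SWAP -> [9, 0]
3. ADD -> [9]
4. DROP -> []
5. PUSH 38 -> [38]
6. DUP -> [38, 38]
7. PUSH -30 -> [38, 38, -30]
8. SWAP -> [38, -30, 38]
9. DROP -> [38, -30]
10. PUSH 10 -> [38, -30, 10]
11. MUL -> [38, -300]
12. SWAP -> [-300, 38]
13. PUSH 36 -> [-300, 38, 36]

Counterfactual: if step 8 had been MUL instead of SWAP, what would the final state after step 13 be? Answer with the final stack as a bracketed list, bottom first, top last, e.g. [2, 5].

(re-executing from step 8 with the substitution; state before step 8: [38, 38, -30])
8. MUL -> [38, -1140]
9. DROP -> [38]
10. PUSH 10 -> [38, 10]
11. MUL -> [380]
12. SWAP -> [380]
13. PUSH 36 -> [380, 36]

[380, 36]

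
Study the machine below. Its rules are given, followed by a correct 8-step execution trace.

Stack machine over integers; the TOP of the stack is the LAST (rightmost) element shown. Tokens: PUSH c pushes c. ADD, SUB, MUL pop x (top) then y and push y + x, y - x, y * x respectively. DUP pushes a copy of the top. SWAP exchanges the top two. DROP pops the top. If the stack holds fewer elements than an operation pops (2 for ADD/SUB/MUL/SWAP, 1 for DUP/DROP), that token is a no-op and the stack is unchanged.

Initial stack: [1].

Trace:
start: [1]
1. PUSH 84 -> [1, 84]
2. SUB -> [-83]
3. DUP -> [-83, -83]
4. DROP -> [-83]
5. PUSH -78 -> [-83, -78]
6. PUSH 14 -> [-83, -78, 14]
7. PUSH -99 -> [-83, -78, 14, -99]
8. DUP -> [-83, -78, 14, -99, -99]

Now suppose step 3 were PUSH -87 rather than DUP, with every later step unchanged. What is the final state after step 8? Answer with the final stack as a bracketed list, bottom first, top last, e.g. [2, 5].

(re-executing from step 3 with the substitution; state before step 3: [-83])
3. PUSH -87 -> [-83, -87]
4. DROP -> [-83]
5. PUSH -78 -> [-83, -78]
6. PUSH 14 -> [-83, -78, 14]
7. PUSH -99 -> [-83, -78, 14, -99]
8. DUP -> [-83, -78, 14, -99, -99]

[-83, -78, 14, -99, -99]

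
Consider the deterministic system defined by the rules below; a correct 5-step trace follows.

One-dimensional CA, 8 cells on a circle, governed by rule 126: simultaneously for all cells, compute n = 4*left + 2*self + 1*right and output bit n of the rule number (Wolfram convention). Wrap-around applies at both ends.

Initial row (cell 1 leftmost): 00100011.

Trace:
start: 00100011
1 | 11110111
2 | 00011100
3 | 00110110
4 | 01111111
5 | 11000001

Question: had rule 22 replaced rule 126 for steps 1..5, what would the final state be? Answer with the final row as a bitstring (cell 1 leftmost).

(re-executing steps 1..5 under rule 22; state before step 1: 00100011)
1 | 11110100
2 | 00000111
3 | 10001000
4 | 11011101
5 | 00000000

00000000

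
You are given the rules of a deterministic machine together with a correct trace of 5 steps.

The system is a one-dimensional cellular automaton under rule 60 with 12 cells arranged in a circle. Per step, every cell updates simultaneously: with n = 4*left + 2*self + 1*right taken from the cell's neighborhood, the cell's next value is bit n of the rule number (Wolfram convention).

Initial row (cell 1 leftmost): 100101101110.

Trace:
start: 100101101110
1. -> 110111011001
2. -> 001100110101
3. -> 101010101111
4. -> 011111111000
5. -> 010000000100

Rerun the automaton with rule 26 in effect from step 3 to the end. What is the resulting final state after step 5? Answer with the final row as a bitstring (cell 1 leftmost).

(re-executing steps 3..5 under rule 26; state before step 3: 001100110101)
3. -> 111011100000
4. -> 100010010001
5. -> 010101101011

010101101011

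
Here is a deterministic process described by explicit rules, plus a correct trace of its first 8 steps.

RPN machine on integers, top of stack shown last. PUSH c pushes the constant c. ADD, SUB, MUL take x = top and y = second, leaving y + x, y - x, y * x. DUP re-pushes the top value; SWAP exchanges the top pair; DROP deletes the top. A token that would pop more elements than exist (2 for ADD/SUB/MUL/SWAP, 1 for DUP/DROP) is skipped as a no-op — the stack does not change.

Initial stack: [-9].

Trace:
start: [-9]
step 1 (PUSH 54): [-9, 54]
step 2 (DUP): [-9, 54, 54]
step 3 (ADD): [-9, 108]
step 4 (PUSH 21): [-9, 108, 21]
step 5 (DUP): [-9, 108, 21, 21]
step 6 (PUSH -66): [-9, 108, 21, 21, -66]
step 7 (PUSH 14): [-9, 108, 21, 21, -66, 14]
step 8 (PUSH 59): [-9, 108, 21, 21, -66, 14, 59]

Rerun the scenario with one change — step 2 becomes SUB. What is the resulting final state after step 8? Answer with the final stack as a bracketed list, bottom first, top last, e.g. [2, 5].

[-63, 21, 21, -66, 14, 59]

(re-executing from step 2 with the substitution; state before step 2: [-9, 54])
step 2 (SUB): [-63]
step 3 (ADD): [-63]
step 4 (PUSH 21): [-63, 21]
step 5 (DUP): [-63, 21, 21]
step 6 (PUSH -66): [-63, 21, 21, -66]
step 7 (PUSH 14): [-63, 21, 21, -66, 14]
step 8 (PUSH 59): [-63, 21, 21, -66, 14, 59]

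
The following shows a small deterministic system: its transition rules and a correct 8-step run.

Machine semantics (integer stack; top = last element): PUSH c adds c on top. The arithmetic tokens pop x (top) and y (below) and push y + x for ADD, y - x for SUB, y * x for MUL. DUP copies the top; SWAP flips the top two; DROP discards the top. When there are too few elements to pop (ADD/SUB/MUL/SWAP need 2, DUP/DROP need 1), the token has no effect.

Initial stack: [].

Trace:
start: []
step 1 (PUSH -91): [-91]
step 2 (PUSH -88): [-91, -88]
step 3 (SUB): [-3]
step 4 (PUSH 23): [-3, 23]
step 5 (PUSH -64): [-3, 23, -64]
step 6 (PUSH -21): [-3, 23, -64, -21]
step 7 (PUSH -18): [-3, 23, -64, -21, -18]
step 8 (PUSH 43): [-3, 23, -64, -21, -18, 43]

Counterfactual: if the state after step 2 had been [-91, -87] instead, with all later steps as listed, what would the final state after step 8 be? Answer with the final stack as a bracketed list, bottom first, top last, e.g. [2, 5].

[-4, 23, -64, -21, -18, 43]

state after step 2 := [-91, -87]
step 3 (SUB): [-4]
step 4 (PUSH 23): [-4, 23]
step 5 (PUSH -64): [-4, 23, -64]
step 6 (PUSH -21): [-4, 23, -64, -21]
step 7 (PUSH -18): [-4, 23, -64, -21, -18]
step 8 (PUSH 43): [-4, 23, -64, -21, -18, 43]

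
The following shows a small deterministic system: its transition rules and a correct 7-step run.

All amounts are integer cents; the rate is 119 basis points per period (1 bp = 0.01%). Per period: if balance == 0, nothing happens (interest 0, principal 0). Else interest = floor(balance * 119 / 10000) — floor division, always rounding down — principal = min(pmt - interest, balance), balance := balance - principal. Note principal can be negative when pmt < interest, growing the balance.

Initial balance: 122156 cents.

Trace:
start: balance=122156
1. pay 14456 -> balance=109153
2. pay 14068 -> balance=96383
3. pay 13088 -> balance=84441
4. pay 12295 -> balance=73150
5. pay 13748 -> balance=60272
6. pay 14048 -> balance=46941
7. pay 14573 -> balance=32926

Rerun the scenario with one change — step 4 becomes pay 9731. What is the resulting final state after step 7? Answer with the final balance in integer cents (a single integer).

(re-executing from step 4 with the substitution; state before step 4: balance=84441)
4. pay 9731 -> balance=75714
5. pay 13748 -> balance=62866
6. pay 14048 -> balance=49566
7. pay 14573 -> balance=35582

35582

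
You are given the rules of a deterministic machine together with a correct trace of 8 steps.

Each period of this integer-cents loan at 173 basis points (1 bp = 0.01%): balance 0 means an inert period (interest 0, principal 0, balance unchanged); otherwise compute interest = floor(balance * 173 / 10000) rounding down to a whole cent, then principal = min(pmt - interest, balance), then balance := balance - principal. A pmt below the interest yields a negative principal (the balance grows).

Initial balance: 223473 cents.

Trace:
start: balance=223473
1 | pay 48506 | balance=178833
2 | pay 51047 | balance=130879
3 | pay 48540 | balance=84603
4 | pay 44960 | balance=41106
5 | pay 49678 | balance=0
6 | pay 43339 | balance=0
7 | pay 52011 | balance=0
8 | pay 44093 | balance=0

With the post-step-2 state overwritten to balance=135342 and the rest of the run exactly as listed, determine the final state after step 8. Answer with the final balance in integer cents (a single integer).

0

state after step 2 := balance=135342
3 | pay 48540 | balance=89143
4 | pay 44960 | balance=45725
5 | pay 49678 | balance=0
6 | pay 43339 | balance=0
7 | pay 52011 | balance=0
8 | pay 44093 | balance=0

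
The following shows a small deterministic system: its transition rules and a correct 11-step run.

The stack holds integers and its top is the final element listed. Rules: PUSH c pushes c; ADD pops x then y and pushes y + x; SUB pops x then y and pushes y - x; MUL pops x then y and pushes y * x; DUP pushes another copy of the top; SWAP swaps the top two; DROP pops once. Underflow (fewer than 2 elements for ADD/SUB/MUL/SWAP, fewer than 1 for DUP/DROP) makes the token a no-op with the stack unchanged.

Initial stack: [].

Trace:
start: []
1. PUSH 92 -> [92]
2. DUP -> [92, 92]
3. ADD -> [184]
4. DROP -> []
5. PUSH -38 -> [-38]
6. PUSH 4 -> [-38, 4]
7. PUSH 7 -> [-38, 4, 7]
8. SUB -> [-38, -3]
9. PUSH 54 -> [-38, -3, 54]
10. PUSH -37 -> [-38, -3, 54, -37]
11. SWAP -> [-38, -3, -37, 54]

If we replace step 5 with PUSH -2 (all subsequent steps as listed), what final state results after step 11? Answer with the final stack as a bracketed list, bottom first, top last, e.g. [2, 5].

(re-executing from step 5 with the substitution; state before step 5: [])
5. PUSH -2 -> [-2]
6. PUSH 4 -> [-2, 4]
7. PUSH 7 -> [-2, 4, 7]
8. SUB -> [-2, -3]
9. PUSH 54 -> [-2, -3, 54]
10. PUSH -37 -> [-2, -3, 54, -37]
11. SWAP -> [-2, -3, -37, 54]

[-2, -3, -37, 54]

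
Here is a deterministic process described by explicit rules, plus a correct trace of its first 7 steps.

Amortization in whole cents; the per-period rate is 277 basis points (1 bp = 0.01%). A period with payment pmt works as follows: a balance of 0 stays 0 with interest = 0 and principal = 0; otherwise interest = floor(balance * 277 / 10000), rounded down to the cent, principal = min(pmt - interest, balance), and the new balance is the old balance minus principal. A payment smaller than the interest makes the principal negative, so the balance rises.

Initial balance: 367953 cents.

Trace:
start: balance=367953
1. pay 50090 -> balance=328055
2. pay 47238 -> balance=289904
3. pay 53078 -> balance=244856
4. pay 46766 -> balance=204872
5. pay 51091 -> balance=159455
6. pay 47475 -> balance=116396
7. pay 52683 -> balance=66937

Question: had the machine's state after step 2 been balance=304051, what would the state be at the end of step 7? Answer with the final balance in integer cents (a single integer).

state after step 2 := balance=304051
3. pay 53078 -> balance=259395
4. pay 46766 -> balance=219814
5. pay 51091 -> balance=174811
6. pay 47475 -> balance=132178
7. pay 52683 -> balance=83156

83156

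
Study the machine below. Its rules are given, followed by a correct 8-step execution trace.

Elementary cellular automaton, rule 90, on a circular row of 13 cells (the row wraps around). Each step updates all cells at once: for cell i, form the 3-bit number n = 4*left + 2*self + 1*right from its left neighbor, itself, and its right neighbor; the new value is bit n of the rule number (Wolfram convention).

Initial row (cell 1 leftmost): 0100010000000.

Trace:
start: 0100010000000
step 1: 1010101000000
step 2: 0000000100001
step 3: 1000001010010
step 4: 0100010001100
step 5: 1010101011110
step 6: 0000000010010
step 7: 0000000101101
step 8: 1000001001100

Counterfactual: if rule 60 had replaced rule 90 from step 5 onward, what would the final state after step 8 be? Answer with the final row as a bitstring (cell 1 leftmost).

(re-executing steps 5..8 under rule 60; state before step 5: 0100010001100)
step 5: 0110011001010
step 6: 0101010101111
step 7: 1111111111000
step 8: 1000000000100

1000000000100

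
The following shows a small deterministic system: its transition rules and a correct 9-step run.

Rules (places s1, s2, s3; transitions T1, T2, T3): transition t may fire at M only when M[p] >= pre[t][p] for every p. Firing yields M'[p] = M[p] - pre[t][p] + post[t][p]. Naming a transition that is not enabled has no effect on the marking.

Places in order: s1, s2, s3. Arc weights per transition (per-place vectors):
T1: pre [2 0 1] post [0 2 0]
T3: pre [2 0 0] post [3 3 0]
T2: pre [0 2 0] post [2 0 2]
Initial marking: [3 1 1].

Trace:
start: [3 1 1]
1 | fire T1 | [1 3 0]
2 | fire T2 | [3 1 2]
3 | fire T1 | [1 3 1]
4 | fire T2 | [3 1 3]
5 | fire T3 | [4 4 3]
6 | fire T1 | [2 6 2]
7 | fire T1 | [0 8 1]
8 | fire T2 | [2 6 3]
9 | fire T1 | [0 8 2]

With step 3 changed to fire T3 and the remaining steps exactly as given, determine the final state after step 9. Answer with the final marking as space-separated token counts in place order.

(re-executing from step 3 with the substitution; state before step 3: [3 1 2])
3 | fire T3 | [4 4 2]
4 | fire T2 | [6 2 4]
5 | fire T3 | [7 5 4]
6 | fire T1 | [5 7 3]
7 | fire T1 | [3 9 2]
8 | fire T2 | [5 7 4]
9 | fire T1 | [3 9 3]

3 9 3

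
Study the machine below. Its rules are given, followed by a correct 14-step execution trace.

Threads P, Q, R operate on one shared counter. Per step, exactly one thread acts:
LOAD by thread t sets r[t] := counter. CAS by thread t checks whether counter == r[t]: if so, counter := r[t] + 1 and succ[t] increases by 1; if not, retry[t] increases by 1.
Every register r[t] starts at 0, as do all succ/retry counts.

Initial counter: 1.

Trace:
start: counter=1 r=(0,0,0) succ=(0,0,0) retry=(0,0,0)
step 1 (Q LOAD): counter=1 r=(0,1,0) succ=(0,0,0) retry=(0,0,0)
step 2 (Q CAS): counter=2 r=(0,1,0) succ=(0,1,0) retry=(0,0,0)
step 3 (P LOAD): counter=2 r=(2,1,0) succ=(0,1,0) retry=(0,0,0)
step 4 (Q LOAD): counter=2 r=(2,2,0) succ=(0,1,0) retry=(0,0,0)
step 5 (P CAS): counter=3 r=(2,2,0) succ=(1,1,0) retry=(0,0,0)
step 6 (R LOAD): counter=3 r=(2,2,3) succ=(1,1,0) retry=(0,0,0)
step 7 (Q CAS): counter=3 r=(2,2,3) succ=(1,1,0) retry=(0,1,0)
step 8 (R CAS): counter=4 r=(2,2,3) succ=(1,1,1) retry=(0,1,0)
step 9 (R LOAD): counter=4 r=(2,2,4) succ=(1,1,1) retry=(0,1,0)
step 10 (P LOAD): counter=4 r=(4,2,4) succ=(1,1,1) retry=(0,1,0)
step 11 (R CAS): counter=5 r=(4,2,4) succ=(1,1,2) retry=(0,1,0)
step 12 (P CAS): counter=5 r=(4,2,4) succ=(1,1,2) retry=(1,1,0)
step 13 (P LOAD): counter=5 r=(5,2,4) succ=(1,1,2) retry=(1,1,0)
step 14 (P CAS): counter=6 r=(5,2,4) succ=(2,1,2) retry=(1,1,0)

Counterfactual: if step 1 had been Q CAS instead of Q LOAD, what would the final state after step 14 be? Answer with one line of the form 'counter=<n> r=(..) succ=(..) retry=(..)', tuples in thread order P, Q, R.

counter=5 r=(4,1,3) succ=(2,0,2) retry=(1,3,0)

(re-executing from step 1 with the substitution; state before step 1: counter=1 r=(0,0,0) succ=(0,0,0) retry=(0,0,0))
step 1 (Q CAS): counter=1 r=(0,0,0) succ=(0,0,0) retry=(0,1,0)
step 2 (Q CAS): counter=1 r=(0,0,0) succ=(0,0,0) retry=(0,2,0)
step 3 (P LOAD): counter=1 r=(1,0,0) succ=(0,0,0) retry=(0,2,0)
step 4 (Q LOAD): counter=1 r=(1,1,0) succ=(0,0,0) retry=(0,2,0)
step 5 (P CAS): counter=2 r=(1,1,0) succ=(1,0,0) retry=(0,2,0)
step 6 (R LOAD): counter=2 r=(1,1,2) succ=(1,0,0) retry=(0,2,0)
step 7 (Q CAS): counter=2 r=(1,1,2) succ=(1,0,0) retry=(0,3,0)
step 8 (R CAS): counter=3 r=(1,1,2) succ=(1,0,1) retry=(0,3,0)
step 9 (R LOAD): counter=3 r=(1,1,3) succ=(1,0,1) retry=(0,3,0)
step 10 (P LOAD): counter=3 r=(3,1,3) succ=(1,0,1) retry=(0,3,0)
step 11 (R CAS): counter=4 r=(3,1,3) succ=(1,0,2) retry=(0,3,0)
step 12 (P CAS): counter=4 r=(3,1,3) succ=(1,0,2) retry=(1,3,0)
step 13 (P LOAD): counter=4 r=(4,1,3) succ=(1,0,2) retry=(1,3,0)
step 14 (P CAS): counter=5 r=(4,1,3) succ=(2,0,2) retry=(1,3,0)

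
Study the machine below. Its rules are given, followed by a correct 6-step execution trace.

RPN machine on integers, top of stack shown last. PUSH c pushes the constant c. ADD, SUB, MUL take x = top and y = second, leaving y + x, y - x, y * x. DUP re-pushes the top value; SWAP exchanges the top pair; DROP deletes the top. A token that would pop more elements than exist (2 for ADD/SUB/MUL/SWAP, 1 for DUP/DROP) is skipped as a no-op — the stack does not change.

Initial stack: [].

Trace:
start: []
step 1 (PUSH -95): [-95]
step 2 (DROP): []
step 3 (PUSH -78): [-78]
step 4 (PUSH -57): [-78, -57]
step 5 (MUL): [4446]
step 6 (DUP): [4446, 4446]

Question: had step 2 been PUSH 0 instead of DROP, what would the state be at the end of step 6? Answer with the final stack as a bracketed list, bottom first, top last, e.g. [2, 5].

(re-executing from step 2 with the substitution; state before step 2: [-95])
step 2 (PUSH 0): [-95, 0]
step 3 (PUSH -78): [-95, 0, -78]
step 4 (PUSH -57): [-95, 0, -78, -57]
step 5 (MUL): [-95, 0, 4446]
step 6 (DUP): [-95, 0, 4446, 4446]

[-95, 0, 4446, 4446]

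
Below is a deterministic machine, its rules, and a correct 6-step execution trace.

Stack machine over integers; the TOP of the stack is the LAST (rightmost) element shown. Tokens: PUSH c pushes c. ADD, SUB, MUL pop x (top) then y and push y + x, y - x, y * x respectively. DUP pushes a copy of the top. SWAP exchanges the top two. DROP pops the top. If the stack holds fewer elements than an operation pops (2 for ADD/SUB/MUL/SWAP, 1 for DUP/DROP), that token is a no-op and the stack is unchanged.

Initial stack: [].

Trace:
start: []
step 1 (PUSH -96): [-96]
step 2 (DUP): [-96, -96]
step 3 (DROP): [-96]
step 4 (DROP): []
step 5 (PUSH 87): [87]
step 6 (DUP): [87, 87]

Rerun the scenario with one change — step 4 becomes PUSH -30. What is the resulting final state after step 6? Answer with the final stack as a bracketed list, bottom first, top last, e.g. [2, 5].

[-96, -30, 87, 87]

(re-executing from step 4 with the substitution; state before step 4: [-96])
step 4 (PUSH -30): [-96, -30]
step 5 (PUSH 87): [-96, -30, 87]
step 6 (DUP): [-96, -30, 87, 87]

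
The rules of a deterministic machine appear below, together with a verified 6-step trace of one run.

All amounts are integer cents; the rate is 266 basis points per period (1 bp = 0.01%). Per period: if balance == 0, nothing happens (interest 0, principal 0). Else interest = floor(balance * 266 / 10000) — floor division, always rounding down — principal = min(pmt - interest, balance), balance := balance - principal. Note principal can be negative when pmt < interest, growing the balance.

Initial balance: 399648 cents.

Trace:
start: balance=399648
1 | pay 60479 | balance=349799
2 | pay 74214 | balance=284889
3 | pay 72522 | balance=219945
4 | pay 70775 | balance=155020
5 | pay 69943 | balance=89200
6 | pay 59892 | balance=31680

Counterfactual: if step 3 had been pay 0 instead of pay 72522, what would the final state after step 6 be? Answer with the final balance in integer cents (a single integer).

110144

(re-executing from step 3 with the substitution; state before step 3: balance=284889)
3 | pay 0 | balance=292467
4 | pay 70775 | balance=229471
5 | pay 69943 | balance=165631
6 | pay 59892 | balance=110144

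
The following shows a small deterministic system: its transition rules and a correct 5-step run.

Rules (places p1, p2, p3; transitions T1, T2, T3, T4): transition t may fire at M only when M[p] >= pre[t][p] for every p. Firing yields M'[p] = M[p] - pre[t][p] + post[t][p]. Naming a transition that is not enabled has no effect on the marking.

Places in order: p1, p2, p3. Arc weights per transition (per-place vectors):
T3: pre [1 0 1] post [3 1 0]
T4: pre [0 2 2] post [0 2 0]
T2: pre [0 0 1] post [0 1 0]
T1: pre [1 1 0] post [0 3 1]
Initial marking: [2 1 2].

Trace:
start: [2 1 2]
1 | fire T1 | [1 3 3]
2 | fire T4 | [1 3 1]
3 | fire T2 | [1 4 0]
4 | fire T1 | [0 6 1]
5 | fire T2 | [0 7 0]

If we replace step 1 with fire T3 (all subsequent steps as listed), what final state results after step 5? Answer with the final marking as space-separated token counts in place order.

3 6 0

(re-executing from step 1 with the substitution; state before step 1: [2 1 2])
1 | fire T3 | [4 2 1]
2 | fire T4 | [4 2 1]
3 | fire T2 | [4 3 0]
4 | fire T1 | [3 5 1]
5 | fire T2 | [3 6 0]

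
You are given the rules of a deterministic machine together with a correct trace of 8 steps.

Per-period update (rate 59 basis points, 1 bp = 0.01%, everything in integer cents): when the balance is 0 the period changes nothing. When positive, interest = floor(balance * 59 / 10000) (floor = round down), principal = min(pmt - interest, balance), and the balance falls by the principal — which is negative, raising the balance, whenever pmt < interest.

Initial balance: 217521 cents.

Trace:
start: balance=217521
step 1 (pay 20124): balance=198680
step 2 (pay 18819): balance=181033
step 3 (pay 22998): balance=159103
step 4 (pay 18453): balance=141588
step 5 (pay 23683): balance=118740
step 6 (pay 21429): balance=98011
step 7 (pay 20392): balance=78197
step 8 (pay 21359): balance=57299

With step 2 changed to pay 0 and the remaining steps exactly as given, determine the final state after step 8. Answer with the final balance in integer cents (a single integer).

(re-executing from step 2 with the substitution; state before step 2: balance=198680)
step 2 (pay 0): balance=199852
step 3 (pay 22998): balance=178033
step 4 (pay 18453): balance=160630
step 5 (pay 23683): balance=137894
step 6 (pay 21429): balance=117278
step 7 (pay 20392): balance=97577
step 8 (pay 21359): balance=76793

76793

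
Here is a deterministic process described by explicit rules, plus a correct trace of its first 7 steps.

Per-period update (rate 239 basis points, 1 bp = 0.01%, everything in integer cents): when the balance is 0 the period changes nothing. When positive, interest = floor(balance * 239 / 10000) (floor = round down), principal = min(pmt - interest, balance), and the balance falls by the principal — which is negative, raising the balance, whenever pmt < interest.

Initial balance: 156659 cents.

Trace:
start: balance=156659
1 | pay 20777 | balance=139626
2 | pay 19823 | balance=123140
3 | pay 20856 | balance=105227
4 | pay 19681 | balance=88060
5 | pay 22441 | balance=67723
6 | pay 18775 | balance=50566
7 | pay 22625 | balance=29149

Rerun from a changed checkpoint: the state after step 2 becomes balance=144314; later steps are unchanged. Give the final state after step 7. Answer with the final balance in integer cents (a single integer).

state after step 2 := balance=144314
3 | pay 20856 | balance=126907
4 | pay 19681 | balance=110259
5 | pay 22441 | balance=90453
6 | pay 18775 | balance=73839
7 | pay 22625 | balance=52978

52978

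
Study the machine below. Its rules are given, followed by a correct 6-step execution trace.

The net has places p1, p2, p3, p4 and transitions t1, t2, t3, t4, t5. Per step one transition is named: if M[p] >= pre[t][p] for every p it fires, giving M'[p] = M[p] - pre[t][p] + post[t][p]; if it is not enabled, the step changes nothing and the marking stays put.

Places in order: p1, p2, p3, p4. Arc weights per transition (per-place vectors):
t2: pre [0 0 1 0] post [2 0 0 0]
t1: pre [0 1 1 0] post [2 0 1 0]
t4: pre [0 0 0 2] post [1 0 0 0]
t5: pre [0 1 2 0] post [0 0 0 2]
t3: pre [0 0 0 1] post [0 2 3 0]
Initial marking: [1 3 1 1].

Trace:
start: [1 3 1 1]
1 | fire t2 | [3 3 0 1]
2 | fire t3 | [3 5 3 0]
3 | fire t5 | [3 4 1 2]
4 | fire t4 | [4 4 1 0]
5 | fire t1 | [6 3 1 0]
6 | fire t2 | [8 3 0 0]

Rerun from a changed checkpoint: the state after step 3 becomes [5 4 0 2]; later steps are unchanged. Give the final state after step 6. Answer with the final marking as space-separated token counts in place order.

state after step 3 := [5 4 0 2]
4 | fire t4 | [6 4 0 0]
5 | fire t1 | [6 4 0 0]
6 | fire t2 | [6 4 0 0]

6 4 0 0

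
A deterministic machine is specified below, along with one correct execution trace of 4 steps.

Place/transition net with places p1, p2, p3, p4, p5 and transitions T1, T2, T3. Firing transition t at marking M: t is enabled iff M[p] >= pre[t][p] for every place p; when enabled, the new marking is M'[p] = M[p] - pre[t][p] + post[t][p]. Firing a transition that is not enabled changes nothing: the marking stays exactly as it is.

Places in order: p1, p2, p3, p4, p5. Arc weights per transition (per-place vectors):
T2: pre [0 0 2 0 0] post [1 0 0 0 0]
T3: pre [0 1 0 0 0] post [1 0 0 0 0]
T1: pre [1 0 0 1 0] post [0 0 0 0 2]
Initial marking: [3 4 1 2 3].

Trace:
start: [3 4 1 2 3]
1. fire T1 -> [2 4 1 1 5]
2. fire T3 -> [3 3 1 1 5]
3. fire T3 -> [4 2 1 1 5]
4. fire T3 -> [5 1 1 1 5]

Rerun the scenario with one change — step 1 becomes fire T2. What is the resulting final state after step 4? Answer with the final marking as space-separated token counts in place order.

(re-executing from step 1 with the substitution; state before step 1: [3 4 1 2 3])
1. fire T2 -> [3 4 1 2 3]
2. fire T3 -> [4 3 1 2 3]
3. fire T3 -> [5 2 1 2 3]
4. fire T3 -> [6 1 1 2 3]

6 1 1 2 3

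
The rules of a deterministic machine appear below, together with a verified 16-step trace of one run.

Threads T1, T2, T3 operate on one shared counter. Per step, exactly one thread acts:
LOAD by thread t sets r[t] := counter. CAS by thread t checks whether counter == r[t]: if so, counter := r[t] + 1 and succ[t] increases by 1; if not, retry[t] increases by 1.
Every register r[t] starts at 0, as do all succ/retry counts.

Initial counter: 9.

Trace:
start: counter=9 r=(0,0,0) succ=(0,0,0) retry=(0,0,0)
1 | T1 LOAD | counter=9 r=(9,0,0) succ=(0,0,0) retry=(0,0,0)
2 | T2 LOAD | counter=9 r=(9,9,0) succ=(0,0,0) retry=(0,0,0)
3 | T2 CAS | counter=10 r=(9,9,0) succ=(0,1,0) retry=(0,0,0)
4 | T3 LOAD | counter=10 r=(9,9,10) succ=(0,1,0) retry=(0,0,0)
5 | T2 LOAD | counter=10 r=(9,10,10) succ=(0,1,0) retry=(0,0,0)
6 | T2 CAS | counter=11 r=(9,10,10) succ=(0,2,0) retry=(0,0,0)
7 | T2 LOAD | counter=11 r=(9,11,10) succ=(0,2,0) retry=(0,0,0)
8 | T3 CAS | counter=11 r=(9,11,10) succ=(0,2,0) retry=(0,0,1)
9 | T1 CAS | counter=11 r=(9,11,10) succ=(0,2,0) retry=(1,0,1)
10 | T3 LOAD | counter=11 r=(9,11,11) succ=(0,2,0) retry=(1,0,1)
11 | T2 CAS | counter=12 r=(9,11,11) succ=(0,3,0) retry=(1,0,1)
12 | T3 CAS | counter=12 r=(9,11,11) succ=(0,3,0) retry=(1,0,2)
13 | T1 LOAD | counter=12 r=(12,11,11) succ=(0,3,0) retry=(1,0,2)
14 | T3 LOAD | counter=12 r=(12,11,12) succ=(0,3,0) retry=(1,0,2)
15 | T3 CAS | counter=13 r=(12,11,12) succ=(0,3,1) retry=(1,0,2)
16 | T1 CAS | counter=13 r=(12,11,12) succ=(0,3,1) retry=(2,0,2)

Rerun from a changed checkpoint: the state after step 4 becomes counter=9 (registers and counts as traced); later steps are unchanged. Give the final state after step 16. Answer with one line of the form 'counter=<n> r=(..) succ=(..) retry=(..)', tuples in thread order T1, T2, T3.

state after step 4 := counter=9 r=(9,9,10) succ=(0,1,0) retry=(0,0,0)
5 | T2 LOAD | counter=9 r=(9,9,10) succ=(0,1,0) retry=(0,0,0)
6 | T2 CAS | counter=10 r=(9,9,10) succ=(0,2,0) retry=(0,0,0)
7 | T2 LOAD | counter=10 r=(9,10,10) succ=(0,2,0) retry=(0,0,0)
8 | T3 CAS | counter=11 r=(9,10,10) succ=(0,2,1) retry=(0,0,0)
9 | T1 CAS | counter=11 r=(9,10,10) succ=(0,2,1) retry=(1,0,0)
10 | T3 LOAD | counter=11 r=(9,10,11) succ=(0,2,1) retry=(1,0,0)
11 | T2 CAS | counter=11 r=(9,10,11) succ=(0,2,1) retry=(1,1,0)
12 | T3 CAS | counter=12 r=(9,10,11) succ=(0,2,2) retry=(1,1,0)
13 | T1 LOAD | counter=12 r=(12,10,11) succ=(0,2,2) retry=(1,1,0)
14 | T3 LOAD | counter=12 r=(12,10,12) succ=(0,2,2) retry=(1,1,0)
15 | T3 CAS | counter=13 r=(12,10,12) succ=(0,2,3) retry=(1,1,0)
16 | T1 CAS | counter=13 r=(12,10,12) succ=(0,2,3) retry=(2,1,0)

counter=13 r=(12,10,12) succ=(0,2,3) retry=(2,1,0)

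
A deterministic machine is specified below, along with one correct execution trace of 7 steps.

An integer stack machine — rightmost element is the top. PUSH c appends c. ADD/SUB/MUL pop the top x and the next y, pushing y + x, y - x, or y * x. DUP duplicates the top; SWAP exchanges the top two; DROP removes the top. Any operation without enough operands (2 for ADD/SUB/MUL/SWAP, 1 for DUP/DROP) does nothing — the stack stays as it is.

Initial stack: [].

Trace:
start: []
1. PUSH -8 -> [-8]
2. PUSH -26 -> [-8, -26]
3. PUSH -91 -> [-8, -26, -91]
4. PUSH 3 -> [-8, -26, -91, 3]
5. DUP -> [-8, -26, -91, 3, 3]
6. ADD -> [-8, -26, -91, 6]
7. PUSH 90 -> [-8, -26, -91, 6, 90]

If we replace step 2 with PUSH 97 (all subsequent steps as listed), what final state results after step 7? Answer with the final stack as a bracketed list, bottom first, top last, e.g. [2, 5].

[-8, 97, -91, 6, 90]

(re-executing from step 2 with the substitution; state before step 2: [-8])
2. PUSH 97 -> [-8, 97]
3. PUSH -91 -> [-8, 97, -91]
4. PUSH 3 -> [-8, 97, -91, 3]
5. DUP -> [-8, 97, -91, 3, 3]
6. ADD -> [-8, 97, -91, 6]
7. PUSH 90 -> [-8, 97, -91, 6, 90]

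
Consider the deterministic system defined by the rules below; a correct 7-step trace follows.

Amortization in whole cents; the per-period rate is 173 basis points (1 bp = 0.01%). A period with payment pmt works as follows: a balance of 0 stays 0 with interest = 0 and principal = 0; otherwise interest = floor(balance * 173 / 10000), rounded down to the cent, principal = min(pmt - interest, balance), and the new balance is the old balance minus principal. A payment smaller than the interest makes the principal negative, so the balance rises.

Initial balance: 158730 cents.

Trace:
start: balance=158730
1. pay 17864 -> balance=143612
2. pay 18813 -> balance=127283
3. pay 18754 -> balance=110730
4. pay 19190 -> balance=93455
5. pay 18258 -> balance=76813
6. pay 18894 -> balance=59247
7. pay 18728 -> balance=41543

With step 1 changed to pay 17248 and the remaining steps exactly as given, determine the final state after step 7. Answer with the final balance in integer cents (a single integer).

42227

(re-executing from step 1 with the substitution; state before step 1: balance=158730)
1. pay 17248 -> balance=144228
2. pay 18813 -> balance=127910
3. pay 18754 -> balance=111368
4. pay 19190 -> balance=94104
5. pay 18258 -> balance=77473
6. pay 18894 -> balance=59919
7. pay 18728 -> balance=42227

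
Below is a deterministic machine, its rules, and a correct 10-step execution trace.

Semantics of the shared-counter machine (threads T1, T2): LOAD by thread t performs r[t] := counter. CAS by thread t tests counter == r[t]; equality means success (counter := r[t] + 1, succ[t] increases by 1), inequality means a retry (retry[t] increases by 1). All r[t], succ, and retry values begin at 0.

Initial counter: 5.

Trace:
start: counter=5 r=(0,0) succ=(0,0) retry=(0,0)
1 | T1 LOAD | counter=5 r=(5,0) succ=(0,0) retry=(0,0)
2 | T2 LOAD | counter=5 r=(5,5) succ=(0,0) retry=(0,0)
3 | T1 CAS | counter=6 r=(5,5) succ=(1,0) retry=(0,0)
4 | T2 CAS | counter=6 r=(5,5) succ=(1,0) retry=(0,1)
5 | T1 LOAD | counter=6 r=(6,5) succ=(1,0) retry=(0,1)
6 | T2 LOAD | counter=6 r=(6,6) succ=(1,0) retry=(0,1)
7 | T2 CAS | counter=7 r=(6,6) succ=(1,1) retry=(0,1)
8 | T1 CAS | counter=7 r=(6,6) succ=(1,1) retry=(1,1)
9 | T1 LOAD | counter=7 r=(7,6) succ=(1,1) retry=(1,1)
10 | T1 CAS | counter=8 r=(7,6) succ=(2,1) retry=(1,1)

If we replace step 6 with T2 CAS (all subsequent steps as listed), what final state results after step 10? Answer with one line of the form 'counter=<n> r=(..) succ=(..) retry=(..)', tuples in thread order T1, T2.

counter=8 r=(7,5) succ=(3,0) retry=(0,3)

(re-executing from step 6 with the substitution; state before step 6: counter=6 r=(6,5) succ=(1,0) retry=(0,1))
6 | T2 CAS | counter=6 r=(6,5) succ=(1,0) retry=(0,2)
7 | T2 CAS | counter=6 r=(6,5) succ=(1,0) retry=(0,3)
8 | T1 CAS | counter=7 r=(6,5) succ=(2,0) retry=(0,3)
9 | T1 LOAD | counter=7 r=(7,5) succ=(2,0) retry=(0,3)
10 | T1 CAS | counter=8 r=(7,5) succ=(3,0) retry=(0,3)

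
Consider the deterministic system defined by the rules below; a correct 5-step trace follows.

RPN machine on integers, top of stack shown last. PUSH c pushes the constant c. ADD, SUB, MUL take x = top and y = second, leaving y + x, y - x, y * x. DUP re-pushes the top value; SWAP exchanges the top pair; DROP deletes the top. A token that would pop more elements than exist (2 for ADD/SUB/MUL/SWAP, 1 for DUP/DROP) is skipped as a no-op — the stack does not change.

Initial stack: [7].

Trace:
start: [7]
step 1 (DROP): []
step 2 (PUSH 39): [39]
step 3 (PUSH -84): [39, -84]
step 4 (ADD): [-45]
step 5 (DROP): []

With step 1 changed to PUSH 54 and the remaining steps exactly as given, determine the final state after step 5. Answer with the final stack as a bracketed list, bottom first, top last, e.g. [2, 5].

[7, 54]

(re-executing from step 1 with the substitution; state before step 1: [7])
step 1 (PUSH 54): [7, 54]
step 2 (PUSH 39): [7, 54, 39]
step 3 (PUSH -84): [7, 54, 39, -84]
step 4 (ADD): [7, 54, -45]
step 5 (DROP): [7, 54]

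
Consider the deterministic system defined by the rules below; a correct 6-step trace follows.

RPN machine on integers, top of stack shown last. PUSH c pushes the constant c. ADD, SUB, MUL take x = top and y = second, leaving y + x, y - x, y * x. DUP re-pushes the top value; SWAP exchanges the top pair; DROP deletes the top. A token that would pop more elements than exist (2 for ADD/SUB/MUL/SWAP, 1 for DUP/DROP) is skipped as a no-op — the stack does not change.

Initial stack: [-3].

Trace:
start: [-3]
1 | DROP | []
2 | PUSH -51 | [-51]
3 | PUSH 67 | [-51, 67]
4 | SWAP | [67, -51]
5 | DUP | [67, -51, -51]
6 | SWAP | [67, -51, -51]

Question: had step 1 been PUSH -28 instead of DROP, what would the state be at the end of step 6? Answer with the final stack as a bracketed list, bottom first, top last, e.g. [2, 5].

(re-executing from step 1 with the substitution; state before step 1: [-3])
1 | PUSH -28 | [-3, -28]
2 | PUSH -51 | [-3, -28, -51]
3 | PUSH 67 | [-3, -28, -51, 67]
4 | SWAP | [-3, -28, 67, -51]
5 | DUP | [-3, -28, 67, -51, -51]
6 | SWAP | [-3, -28, 67, -51, -51]

[-3, -28, 67, -51, -51]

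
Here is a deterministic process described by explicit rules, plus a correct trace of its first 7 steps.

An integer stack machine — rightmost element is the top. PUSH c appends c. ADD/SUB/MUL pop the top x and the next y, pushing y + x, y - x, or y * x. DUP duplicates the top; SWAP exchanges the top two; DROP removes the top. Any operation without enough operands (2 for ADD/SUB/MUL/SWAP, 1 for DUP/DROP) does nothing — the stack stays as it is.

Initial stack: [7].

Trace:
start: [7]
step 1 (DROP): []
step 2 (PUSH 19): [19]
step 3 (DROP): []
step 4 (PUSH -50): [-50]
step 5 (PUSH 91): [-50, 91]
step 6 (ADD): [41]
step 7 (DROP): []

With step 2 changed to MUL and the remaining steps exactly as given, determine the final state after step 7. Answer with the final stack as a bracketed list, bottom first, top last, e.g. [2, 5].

[]

(re-executing from step 2 with the substitution; state before step 2: [])
step 2 (MUL): []
step 3 (DROP): []
step 4 (PUSH -50): [-50]
step 5 (PUSH 91): [-50, 91]
step 6 (ADD): [41]
step 7 (DROP): []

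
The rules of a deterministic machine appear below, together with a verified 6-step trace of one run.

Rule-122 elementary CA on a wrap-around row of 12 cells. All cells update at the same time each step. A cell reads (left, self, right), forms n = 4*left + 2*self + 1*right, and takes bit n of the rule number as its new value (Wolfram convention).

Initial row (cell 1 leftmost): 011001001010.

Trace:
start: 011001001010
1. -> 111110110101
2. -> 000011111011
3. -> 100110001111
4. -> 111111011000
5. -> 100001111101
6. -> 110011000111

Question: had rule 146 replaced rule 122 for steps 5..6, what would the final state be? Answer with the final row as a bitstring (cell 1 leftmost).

(re-executing steps 5..6 under rule 146; state before step 5: 111111011000)
5. -> 011110000101
6. -> 001101001000

001101001000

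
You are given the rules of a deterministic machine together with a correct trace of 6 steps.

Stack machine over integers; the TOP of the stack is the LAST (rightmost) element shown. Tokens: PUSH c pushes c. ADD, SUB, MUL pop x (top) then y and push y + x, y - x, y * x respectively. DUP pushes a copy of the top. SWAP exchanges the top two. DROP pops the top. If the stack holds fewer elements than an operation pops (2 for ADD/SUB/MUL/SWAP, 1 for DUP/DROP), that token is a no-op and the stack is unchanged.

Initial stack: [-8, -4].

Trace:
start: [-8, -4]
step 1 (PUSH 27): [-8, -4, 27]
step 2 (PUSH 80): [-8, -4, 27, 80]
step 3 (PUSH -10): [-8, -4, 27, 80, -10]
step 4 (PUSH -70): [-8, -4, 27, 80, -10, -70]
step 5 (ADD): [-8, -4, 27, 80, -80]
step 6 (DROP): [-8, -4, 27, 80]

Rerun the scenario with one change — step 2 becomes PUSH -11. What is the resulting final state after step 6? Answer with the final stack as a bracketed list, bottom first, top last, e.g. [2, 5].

(re-executing from step 2 with the substitution; state before step 2: [-8, -4, 27])
step 2 (PUSH -11): [-8, -4, 27, -11]
step 3 (PUSH -10): [-8, -4, 27, -11, -10]
step 4 (PUSH -70): [-8, -4, 27, -11, -10, -70]
step 5 (ADD): [-8, -4, 27, -11, -80]
step 6 (DROP): [-8, -4, 27, -11]

[-8, -4, 27, -11]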